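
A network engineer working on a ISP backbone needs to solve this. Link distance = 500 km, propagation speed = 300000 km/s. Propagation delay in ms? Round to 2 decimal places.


Given: distance = 500 km, speed = 300000 km/s
Delay = distance / speed = 500 / 300000 seconds
Delay in ms = 500 * 1000 / 300000
Delay = 1.6667 ms
Rounded to 2 dp = 1.67 ms

1.67


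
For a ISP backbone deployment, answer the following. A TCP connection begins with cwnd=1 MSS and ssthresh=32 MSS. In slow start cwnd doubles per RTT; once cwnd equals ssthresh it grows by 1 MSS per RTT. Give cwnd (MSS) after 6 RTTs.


RTT 0: cwnd = 1 MSS (initial)
RTT 1: cwnd = 2 MSS (slow start, doubled)
RTT 2: cwnd = 4 MSS (slow start, doubled)
RTT 3: cwnd = 8 MSS (slow start, doubled)
RTT 4: cwnd = 16 MSS (slow start, doubled)
RTT 5: cwnd = 32 MSS (slow start, doubled)
RTT 6: cwnd = 33 MSS (congestion avoidance, +1)

33


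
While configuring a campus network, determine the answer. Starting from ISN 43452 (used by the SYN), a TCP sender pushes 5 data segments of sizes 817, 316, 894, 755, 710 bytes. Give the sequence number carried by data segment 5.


The SYN occupies sequence number ISN = 43452, so the first data byte is ISN + 1 = 43453.
SEQ of data segment i = (ISN + 1) + sum of payload sizes of segments 1..i-1.
Segment 1: SEQ = 43453, payload = 817 bytes
Segment 2: SEQ = 44270, payload = 316 bytes
Segment 3: SEQ = 44586, payload = 894 bytes
Segment 4: SEQ = 45480, payload = 755 bytes
Segment 5: SEQ = 46235, payload = 710 bytes
SEQ of segment 5 = 43453 + 817 + 316 + 894 + 755 = 46235

46235


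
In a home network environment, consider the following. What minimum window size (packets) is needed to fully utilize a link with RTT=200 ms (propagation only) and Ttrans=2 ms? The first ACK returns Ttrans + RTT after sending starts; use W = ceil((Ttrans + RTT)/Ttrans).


Given: Ttrans = 2 ms, RTT = 200 ms (= 2 * Tprop, Tprop = 100 ms)
Time until first ACK returns = Ttrans + RTT = 2 + 200 = 202 ms
Need W * Ttrans >= Ttrans + RTT  ->  W >= (Ttrans + RTT) / Ttrans
(Ttrans + RTT) / Ttrans = 202 / 2 = 101
W_min = ceil(101) = 101

101


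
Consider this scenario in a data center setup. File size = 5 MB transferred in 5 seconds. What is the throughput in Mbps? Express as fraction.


Given: file = 5 MB, time = 5 s
File in Mb = 5 * 8 = 40 Mb
Throughput = 40 / 5 Mbps
Throughput = 8 Mbps

8


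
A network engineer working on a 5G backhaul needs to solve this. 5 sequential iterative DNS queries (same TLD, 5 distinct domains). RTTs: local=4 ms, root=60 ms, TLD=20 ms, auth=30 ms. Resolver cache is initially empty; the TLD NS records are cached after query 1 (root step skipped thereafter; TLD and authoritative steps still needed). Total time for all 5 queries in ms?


Lookup 1 (cold cache): local + root + TLD + auth = 4 + 60 + 20 + 30 = 114 ms
Lookups 2..5 (TLD NS cached -> skip root; new domain -> still ask TLD and auth): local + TLD + auth = 4 + 20 + 30 = 54 ms each
Remaining 4 lookups: 4 * 54 = 216 ms
Total = 114 + 216 = 330 ms

330


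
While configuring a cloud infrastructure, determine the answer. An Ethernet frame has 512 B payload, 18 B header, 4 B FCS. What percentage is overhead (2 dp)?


Given: payload = 512 B, header = 18 B, trailer = 4 B
Overhead bytes = header + trailer = 18 + 4 = 22
Total frame = payload + overhead = 512 + 22 = 534
Overhead % = 22 / 534 * 100 = 4.1199% -> 4.12% (2 dp)

4.12


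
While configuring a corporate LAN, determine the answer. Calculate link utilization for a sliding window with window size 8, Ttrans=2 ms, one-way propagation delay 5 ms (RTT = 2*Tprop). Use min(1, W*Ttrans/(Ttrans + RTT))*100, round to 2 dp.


Given: W = 8, Ttrans = 2 ms, RTT = 10 ms (= 2 * Tprop, Tprop = 5 ms)
Cycle time = Ttrans + RTT = 2 + 10 = 12 ms (first packet sent until its ACK returns)
W * Ttrans = 8 * 2 = 16 ms of sending per cycle
W * Ttrans / (Ttrans + RTT) = 16 / 12 = 1.333333
U = min(1, 1.333333) = 1.000000
U% = 100.00%

100.00


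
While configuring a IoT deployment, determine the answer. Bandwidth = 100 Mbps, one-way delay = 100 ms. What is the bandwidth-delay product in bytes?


Given: bandwidth = 100 Mbps, delay = 100 ms
BDP in bits = 100 * 10^6 * 100 / 1000
BDP in bits = 10000000
BDP in bytes = 10000000 / 8 = 1250000

1250000


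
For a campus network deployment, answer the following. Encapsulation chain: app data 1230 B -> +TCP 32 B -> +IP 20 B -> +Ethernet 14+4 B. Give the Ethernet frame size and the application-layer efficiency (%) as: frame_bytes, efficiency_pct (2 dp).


TCP segment = 1230 + 32 = 1262 B
IP packet = 1262 + 20 = 1282 B
Ethernet frame = 1282 + 14 + 4 = 1300 B
Efficiency = app / frame = 1230 / 1300 = 0.946154 = 94.6154% -> 94.62% (2 dp)

1300, 94.62


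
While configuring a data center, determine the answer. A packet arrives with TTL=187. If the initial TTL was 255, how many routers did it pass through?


Given: initial TTL = 255, received TTL = 187
Hops = initial TTL - received TTL
Hops = 255 - 187 = 68

68


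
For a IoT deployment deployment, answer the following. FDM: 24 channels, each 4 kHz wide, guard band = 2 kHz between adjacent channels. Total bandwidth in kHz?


Given: 24 channels, 4 kHz each, guard = 2 kHz
Channel bandwidth = 24 * 4 = 96 kHz
Guard bands = 23 gaps * 2 kHz = 46 kHz
Total = 96 + 46 = 142 kHz

142


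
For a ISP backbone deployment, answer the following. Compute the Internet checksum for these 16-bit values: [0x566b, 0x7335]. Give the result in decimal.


Given words: [0x566b, 0x7335]
Step 1: Sum all words
Raw sum = 22123 + 29493 = 51616
One's complement = ~51616 & 0xFFFF = 13919

13919


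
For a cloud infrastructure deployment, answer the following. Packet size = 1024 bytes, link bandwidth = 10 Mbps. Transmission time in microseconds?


Given: packet = 1024 bytes, bandwidth = 10 Mbps
Packet in bits = 1024 * 8 = 8192 bits
Bandwidth = 10 * 10^6 = 10000000 bps
Time = 8192 / 10000000 seconds
Time in us = 8192 * 10^6 / 10000000 = 819.2

819.2


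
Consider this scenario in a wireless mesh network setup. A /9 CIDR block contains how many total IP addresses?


Given: CIDR prefix /9
Host bits = 32 - 9 = 23
Total addresses = 2^23 = 8388608

8388608


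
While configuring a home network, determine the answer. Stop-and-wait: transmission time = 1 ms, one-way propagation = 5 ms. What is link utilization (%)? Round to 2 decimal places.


Given: Ttrans = 1 ms, Tprop = 5 ms
RTT = 2 * Tprop = 2 * 5 = 10 ms
U = Ttrans / (Ttrans + RTT)
U = 1 / (1 + 10)
U = 1 / 11 = 0.090909
U% = 9.09%

9.09


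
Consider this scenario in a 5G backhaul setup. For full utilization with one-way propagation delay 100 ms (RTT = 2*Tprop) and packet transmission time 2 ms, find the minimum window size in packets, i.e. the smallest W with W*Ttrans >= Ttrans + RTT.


Given: Ttrans = 2 ms, RTT = 200 ms (= 2 * Tprop, Tprop = 100 ms)
Time until first ACK returns = Ttrans + RTT = 2 + 200 = 202 ms
Need W * Ttrans >= Ttrans + RTT  ->  W >= (Ttrans + RTT) / Ttrans
(Ttrans + RTT) / Ttrans = 202 / 2 = 101
W_min = ceil(101) = 101

101


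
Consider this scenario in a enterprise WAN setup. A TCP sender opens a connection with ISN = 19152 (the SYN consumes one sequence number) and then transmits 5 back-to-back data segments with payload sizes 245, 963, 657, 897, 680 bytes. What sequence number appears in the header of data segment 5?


The SYN occupies sequence number ISN = 19152, so the first data byte is ISN + 1 = 19153.
SEQ of data segment i = (ISN + 1) + sum of payload sizes of segments 1..i-1.
Segment 1: SEQ = 19153, payload = 245 bytes
Segment 2: SEQ = 19398, payload = 963 bytes
Segment 3: SEQ = 20361, payload = 657 bytes
Segment 4: SEQ = 21018, payload = 897 bytes
Segment 5: SEQ = 21915, payload = 680 bytes
SEQ of segment 5 = 19153 + 245 + 963 + 657 + 897 = 21915

21915


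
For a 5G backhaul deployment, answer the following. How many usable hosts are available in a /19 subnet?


Given: subnet mask /19
Host bits = 32 - 19 = 13
Total addresses = 2^13 = 8192
Usable hosts = 8192 - 2 (network + broadcast) = 8190

8190


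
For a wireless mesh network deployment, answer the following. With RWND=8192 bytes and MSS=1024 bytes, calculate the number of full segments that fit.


Given: RWND = 8192 bytes, MSS = 1024 bytes
Full segments = floor(RWND / MSS)
Full segments = floor(8192 / 1024)
Full segments = floor(8.0) = 8

8


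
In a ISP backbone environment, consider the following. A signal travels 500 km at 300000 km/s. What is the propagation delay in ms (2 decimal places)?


Given: distance = 500 km, speed = 300000 km/s
Delay = distance / speed = 500 / 300000 seconds
Delay in ms = 500 * 1000 / 300000
Delay = 1.6667 ms
Rounded to 2 dp = 1.67 ms

1.67


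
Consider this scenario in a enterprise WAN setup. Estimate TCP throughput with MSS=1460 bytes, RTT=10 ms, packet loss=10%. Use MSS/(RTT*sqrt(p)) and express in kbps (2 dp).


Given: MSS = 1460 bytes, RTT = 10 ms, loss = 10%
RTT in seconds = 10 / 1000 = 0.01
Loss rate = 10% = 0.1
sqrt(loss) = sqrt(0.1) = 0.316227766017
Throughput (bytes/s) = 1460 / (0.01 * 0.316227766017) = 461692.5384
Throughput (kbps) = 461692.5384 * 8 / 1000 = 3693.540307 -> 3693.54 kbps (2 dp)

3693.54


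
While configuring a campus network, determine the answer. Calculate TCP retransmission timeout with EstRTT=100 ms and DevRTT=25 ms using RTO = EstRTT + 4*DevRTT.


Given: EstRTT = 100 ms, DevRTT = 25 ms
Timeout = EstRTT + 4 * DevRTT
4 * DevRTT = 4 * 25 = 100
Timeout = 100 + 100 = 200 ms

200


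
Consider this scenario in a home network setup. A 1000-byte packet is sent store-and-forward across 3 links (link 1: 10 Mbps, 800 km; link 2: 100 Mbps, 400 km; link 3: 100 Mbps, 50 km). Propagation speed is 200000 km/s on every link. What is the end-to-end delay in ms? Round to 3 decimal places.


Packet = 1000 bytes = 8000 bits. Store-and-forward: sum (t_trans + t_prop) per link.
Link 1: t_trans = 8000/(10*10^6) s = 0.8000 ms; t_prop = 800/200000 s = 4.0000 ms; subtotal = 4.8000 ms
Link 2: t_trans = 8000/(100*10^6) s = 0.0800 ms; t_prop = 400/200000 s = 2.0000 ms; subtotal = 2.0800 ms
Link 3: t_trans = 8000/(100*10^6) s = 0.0800 ms; t_prop = 50/200000 s = 0.2500 ms; subtotal = 0.3300 ms
End-to-end = 4.8000 + 2.0800 + 0.3300 = 7.2100 ms -> 7.210 ms (3 dp)

7.210


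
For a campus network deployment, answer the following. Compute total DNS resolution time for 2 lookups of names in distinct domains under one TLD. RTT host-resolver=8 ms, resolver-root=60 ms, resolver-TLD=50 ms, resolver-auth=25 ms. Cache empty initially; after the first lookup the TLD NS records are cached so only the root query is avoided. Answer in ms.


Lookup 1 (cold cache): local + root + TLD + auth = 8 + 60 + 50 + 25 = 143 ms
Lookups 2..2 (TLD NS cached -> skip root; new domain -> still ask TLD and auth): local + TLD + auth = 8 + 50 + 25 = 83 ms each
Remaining 1 lookups: 1 * 83 = 83 ms
Total = 143 + 83 = 226 ms

226


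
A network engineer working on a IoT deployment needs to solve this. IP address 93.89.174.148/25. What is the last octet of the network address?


Given: IP = 93.89.174.148, prefix = /25
Subnet mask = 255.255.255.128
Last octet of IP: 148
Last octet of mask: 128
Network last octet = 148 AND 128 = 128

128


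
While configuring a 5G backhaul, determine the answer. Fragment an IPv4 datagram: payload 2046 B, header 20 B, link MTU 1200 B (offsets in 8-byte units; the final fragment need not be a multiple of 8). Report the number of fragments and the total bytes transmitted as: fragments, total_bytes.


Max data per non-final fragment = floor((MTU - header)/8)*8 = floor((1200 - 20)/8)*8 = floor(1180/8)*8 = 1176 B
Final fragment needs no 8-byte alignment: it can carry up to MTU - header = 1180 B
Non-final fragments needed = ceil((payload - 1180) / 1176) = ceil(866/1176) = ceil(0.7364) = 1
Number of fragments = 1 + 1 = 2
Fragment sizes (data): 1 * 1176 B + 870 B (last, 870 <= 1180 OK)
Total bytes sent = payload + n_frags * header = 2046 + 2*20 = 2046 + 40 = 2086 B

2, 2086


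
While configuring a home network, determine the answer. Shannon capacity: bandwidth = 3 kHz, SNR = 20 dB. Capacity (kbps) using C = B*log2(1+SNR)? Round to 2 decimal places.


Given: B = 3 kHz, SNR = 20 dB
SNR linear = 10^(20/10) = 100
1 + SNR = 101
log2(101) = 6.6582114828
C = 3 * 1000 * 6.6582114828 = 19974.6344 bps
C = 19.974634 kbps -> 19.97 kbps (2 dp)

19.97


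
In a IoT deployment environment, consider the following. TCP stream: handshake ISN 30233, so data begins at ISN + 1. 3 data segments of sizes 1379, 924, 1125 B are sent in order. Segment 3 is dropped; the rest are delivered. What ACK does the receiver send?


SYN uses sequence number 30233; first data byte = ISN + 1 = 30234.
Segment 1: SEQ = 30234, len = 1379 B, covers [30234, 31612]
Segment 2: SEQ = 31613, len = 924 B, covers [31613, 32536]
Segment 3: SEQ = 32537, len = 1125 B, covers [32537, 33661] [LOST]
In-order data received: bytes [30234, 32536] (segments 1..2).
Segment 3 missing -> gap begins at byte 32537.
Cumulative ACK = next expected in-order byte = 30234 + 1379 + 924 = 32537

32537


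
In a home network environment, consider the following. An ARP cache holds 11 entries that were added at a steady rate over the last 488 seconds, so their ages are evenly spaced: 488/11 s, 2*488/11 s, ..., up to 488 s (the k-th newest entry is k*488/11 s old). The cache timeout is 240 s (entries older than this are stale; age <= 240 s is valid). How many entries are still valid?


Ages are k * 488/11 s for k = 1..11 (spacing = 44.3636 s).
Entry k is valid iff k * 488/11 <= 240 iff k <= 11 * 240 / 488 = 5.4098
n_valid = floor(5.4098) = 5
(n_stale = 11 - 5 = 6)

5


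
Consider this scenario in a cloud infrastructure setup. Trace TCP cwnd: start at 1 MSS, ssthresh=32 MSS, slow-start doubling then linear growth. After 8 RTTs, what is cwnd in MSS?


RTT 0: cwnd = 1 MSS (initial)
RTT 1: cwnd = 2 MSS (slow start, doubled)
RTT 2: cwnd = 4 MSS (slow start, doubled)
RTT 3: cwnd = 8 MSS (slow start, doubled)
RTT 4: cwnd = 16 MSS (slow start, doubled)
RTT 5: cwnd = 32 MSS (slow start, doubled)
RTT 6: cwnd = 33 MSS (congestion avoidance, +1)
RTT 7: cwnd = 34 MSS (congestion avoidance, +1)
RTT 8: cwnd = 35 MSS (congestion avoidance, +1)

35


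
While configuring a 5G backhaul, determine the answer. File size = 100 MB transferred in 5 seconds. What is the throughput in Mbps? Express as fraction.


Given: file = 100 MB, time = 5 s
File in Mb = 100 * 8 = 800 Mb
Throughput = 800 / 5 Mbps
Throughput = 160 Mbps

160


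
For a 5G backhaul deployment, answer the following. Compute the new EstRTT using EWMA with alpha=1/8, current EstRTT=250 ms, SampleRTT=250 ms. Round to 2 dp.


Given: EstRTT = 250 ms, SampleRTT = 250 ms, alpha = 1/8
New EstRTT = (1 - alpha) * EstRTT + alpha * SampleRTT
(7/8) * 250 = 218.75
(1/8) * 250 = 31.25
New EstRTT = 218.75 + 31.25 = 250 ms -> 250.00 ms (2 dp)

250.00


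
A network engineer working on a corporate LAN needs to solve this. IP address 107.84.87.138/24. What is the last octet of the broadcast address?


Given: IP = 107.84.87.138, prefix = /24
Host bits = 32 - 24 = 8
Network last octet = 138 AND mask = 0
Host part size = 2^8 - 1 = 255
Broadcast last octet = 0 OR 255 = 255

255


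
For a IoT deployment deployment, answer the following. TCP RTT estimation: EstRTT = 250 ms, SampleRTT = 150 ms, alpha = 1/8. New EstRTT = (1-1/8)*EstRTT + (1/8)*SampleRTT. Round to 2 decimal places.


Given: EstRTT = 250 ms, SampleRTT = 150 ms, alpha = 1/8
New EstRTT = (1 - alpha) * EstRTT + alpha * SampleRTT
(7/8) * 250 = 218.75
(1/8) * 150 = 18.75
New EstRTT = 218.75 + 18.75 = 237.5 ms -> 237.50 ms (2 dp)

237.50


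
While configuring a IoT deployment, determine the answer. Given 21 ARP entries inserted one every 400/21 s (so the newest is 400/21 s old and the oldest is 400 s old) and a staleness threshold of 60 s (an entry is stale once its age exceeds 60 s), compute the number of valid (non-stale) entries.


Ages are k * 400/21 s for k = 1..21 (spacing = 19.0476 s).
Entry k is valid iff k * 400/21 <= 60 iff k <= 21 * 60 / 400 = 3.1500
n_valid = floor(3.1500) = 3
(n_stale = 21 - 3 = 18)

3


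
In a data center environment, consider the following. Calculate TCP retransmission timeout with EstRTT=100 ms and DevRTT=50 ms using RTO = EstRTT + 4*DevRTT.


Given: EstRTT = 100 ms, DevRTT = 50 ms
Timeout = EstRTT + 4 * DevRTT
4 * DevRTT = 4 * 50 = 200
Timeout = 100 + 200 = 300 ms

300


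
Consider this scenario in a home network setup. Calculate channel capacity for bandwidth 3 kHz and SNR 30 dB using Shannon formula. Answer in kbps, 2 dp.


Given: B = 3 kHz, SNR = 30 dB
SNR linear = 10^(30/10) = 1000
1 + SNR = 1001
log2(1001) = 9.9672262588
C = 3 * 1000 * 9.9672262588 = 29901.6788 bps
C = 29.901679 kbps -> 29.90 kbps (2 dp)

29.90


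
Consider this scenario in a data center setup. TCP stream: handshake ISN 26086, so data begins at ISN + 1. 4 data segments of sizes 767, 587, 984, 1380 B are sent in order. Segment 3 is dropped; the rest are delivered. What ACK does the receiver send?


SYN uses sequence number 26086; first data byte = ISN + 1 = 26087.
Segment 1: SEQ = 26087, len = 767 B, covers [26087, 26853]
Segment 2: SEQ = 26854, len = 587 B, covers [26854, 27440]
Segment 3: SEQ = 27441, len = 984 B, covers [27441, 28424] [LOST]
Segment 4: SEQ = 28425, len = 1380 B, covers [28425, 29804]
In-order data received: bytes [26087, 27440] (segments 1..2).
Segment 3 missing -> gap begins at byte 27441; later segments buffered out of order.
Cumulative ACK = next expected in-order byte = 26087 + 767 + 587 = 27441

27441


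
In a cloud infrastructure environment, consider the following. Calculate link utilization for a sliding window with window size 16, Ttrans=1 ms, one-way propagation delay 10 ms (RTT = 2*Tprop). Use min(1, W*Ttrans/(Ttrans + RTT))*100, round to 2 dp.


Given: W = 16, Ttrans = 1 ms, RTT = 20 ms (= 2 * Tprop, Tprop = 10 ms)
Cycle time = Ttrans + RTT = 1 + 20 = 21 ms (first packet sent until its ACK returns)
W * Ttrans = 16 * 1 = 16 ms of sending per cycle
W * Ttrans / (Ttrans + RTT) = 16 / 21 = 0.761905
U = min(1, 0.761905) = 0.761905
U% = 76.19%

76.19


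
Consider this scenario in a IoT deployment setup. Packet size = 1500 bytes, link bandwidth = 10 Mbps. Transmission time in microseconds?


Given: packet = 1500 bytes, bandwidth = 10 Mbps
Packet in bits = 1500 * 8 = 12000 bits
Bandwidth = 10 * 10^6 = 10000000 bps
Time = 12000 / 10000000 seconds
Time in us = 12000 * 10^6 / 10000000 = 1200

1200


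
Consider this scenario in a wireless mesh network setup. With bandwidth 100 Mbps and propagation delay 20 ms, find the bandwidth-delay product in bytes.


Given: bandwidth = 100 Mbps, delay = 20 ms
BDP in bits = 100 * 10^6 * 20 / 1000
BDP in bits = 2000000
BDP in bytes = 2000000 / 8 = 250000

250000


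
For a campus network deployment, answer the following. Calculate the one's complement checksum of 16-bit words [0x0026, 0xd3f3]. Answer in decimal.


Given words: [0x0026, 0xd3f3]
Step 1: Sum all words
Raw sum = 38 + 54259 = 54297
One's complement = ~54297 & 0xFFFF = 11238

11238


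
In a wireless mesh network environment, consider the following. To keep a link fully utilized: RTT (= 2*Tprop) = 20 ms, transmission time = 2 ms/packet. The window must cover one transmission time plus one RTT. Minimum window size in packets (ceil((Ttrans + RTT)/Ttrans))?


Given: Ttrans = 2 ms, RTT = 20 ms (= 2 * Tprop, Tprop = 10 ms)
Time until first ACK returns = Ttrans + RTT = 2 + 20 = 22 ms
Need W * Ttrans >= Ttrans + RTT  ->  W >= (Ttrans + RTT) / Ttrans
(Ttrans + RTT) / Ttrans = 22 / 2 = 11
W_min = ceil(11) = 11

11


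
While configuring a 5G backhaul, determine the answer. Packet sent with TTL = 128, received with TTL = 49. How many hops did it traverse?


Given: initial TTL = 128, received TTL = 49
Hops = initial TTL - received TTL
Hops = 128 - 49 = 79

79


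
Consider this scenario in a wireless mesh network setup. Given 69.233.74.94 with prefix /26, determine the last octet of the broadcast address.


Given: IP = 69.233.74.94, prefix = /26
Host bits = 32 - 26 = 6
Network last octet = 94 AND mask = 64
Host part size = 2^6 - 1 = 63
Broadcast last octet = 64 OR 63 = 127

127


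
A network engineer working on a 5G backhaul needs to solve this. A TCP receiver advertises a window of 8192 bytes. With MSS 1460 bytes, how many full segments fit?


Given: RWND = 8192 bytes, MSS = 1460 bytes
Full segments = floor(RWND / MSS)
Full segments = floor(8192 / 1460)
Full segments = floor(5.611) = 5

5


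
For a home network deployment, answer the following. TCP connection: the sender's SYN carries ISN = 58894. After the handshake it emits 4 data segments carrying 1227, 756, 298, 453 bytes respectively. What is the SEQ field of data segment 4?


The SYN occupies sequence number ISN = 58894, so the first data byte is ISN + 1 = 58895.
SEQ of data segment i = (ISN + 1) + sum of payload sizes of segments 1..i-1.
Segment 1: SEQ = 58895, payload = 1227 bytes
Segment 2: SEQ = 60122, payload = 756 bytes
Segment 3: SEQ = 60878, payload = 298 bytes
Segment 4: SEQ = 61176, payload = 453 bytes
SEQ of segment 4 = 58895 + 1227 + 756 + 298 = 61176

61176


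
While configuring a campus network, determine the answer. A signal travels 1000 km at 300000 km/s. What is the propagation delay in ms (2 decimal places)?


Given: distance = 1000 km, speed = 300000 km/s
Delay = distance / speed = 1000 / 300000 seconds
Delay in ms = 1000 * 1000 / 300000
Delay = 3.3333 ms
Rounded to 2 dp = 3.33 ms

3.33


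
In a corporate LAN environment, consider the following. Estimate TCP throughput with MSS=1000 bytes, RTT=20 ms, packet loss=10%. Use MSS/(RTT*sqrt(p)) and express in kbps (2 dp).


Given: MSS = 1000 bytes, RTT = 20 ms, loss = 10%
RTT in seconds = 20 / 1000 = 0.02
Loss rate = 10% = 0.1
sqrt(loss) = sqrt(0.1) = 0.316227766017
Throughput (bytes/s) = 1000 / (0.02 * 0.316227766017) = 158113.8830
Throughput (kbps) = 158113.8830 * 8 / 1000 = 1264.911064 -> 1264.91 kbps (2 dp)

1264.91


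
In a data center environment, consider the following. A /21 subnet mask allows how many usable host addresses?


Given: subnet mask /21
Host bits = 32 - 21 = 11
Total addresses = 2^11 = 2048
Usable hosts = 2048 - 2 (network + broadcast) = 2046

2046


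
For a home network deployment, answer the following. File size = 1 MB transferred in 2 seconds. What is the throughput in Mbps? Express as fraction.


Given: file = 1 MB, time = 2 s
File in Mb = 1 * 8 = 8 Mb
Throughput = 8 / 2 Mbps
Throughput = 4 Mbps

4


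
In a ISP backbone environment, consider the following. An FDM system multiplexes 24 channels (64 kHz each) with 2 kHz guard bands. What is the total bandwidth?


Given: 24 channels, 64 kHz each, guard = 2 kHz
Channel bandwidth = 24 * 64 = 1536 kHz
Guard bands = 23 gaps * 2 kHz = 46 kHz
Total = 1536 + 46 = 1582 kHz

1582


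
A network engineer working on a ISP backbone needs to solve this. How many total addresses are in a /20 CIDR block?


Given: CIDR prefix /20
Host bits = 32 - 20 = 12
Total addresses = 2^12 = 4096

4096


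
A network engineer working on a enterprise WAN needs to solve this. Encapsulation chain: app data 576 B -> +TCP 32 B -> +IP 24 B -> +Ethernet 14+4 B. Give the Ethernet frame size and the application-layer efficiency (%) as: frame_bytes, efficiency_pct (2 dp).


TCP segment = 576 + 32 = 608 B
IP packet = 608 + 24 = 632 B
Ethernet frame = 632 + 14 + 4 = 650 B
Efficiency = app / frame = 576 / 650 = 0.886154 = 88.6154% -> 88.62% (2 dp)

650, 88.62


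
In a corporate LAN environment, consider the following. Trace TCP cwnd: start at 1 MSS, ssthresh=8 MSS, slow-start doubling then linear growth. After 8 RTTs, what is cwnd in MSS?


RTT 0: cwnd = 1 MSS (initial)
RTT 1: cwnd = 2 MSS (slow start, doubled)
RTT 2: cwnd = 4 MSS (slow start, doubled)
RTT 3: cwnd = 8 MSS (slow start, doubled)
RTT 4: cwnd = 9 MSS (congestion avoidance, +1)
RTT 5: cwnd = 10 MSS (congestion avoidance, +1)
RTT 6: cwnd = 11 MSS (congestion avoidance, +1)
RTT 7: cwnd = 12 MSS (congestion avoidance, +1)
RTT 8: cwnd = 13 MSS (congestion avoidance, +1)

13


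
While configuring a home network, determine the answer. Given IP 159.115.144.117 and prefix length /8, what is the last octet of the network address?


Given: IP = 159.115.144.117, prefix = /8
Subnet mask = 255.0.0.0
Last octet of IP: 117
Last octet of mask: 0
Network last octet = 117 AND 0 = 0

0


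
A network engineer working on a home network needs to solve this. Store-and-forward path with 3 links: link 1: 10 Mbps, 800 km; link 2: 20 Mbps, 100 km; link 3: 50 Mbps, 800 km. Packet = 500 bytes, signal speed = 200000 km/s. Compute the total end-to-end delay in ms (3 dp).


Packet = 500 bytes = 4000 bits. Store-and-forward: sum (t_trans + t_prop) per link.
Link 1: t_trans = 4000/(10*10^6) s = 0.4000 ms; t_prop = 800/200000 s = 4.0000 ms; subtotal = 4.4000 ms
Link 2: t_trans = 4000/(20*10^6) s = 0.2000 ms; t_prop = 100/200000 s = 0.5000 ms; subtotal = 0.7000 ms
Link 3: t_trans = 4000/(50*10^6) s = 0.0800 ms; t_prop = 800/200000 s = 4.0000 ms; subtotal = 4.0800 ms
End-to-end = 4.4000 + 0.7000 + 4.0800 = 9.1800 ms -> 9.180 ms (3 dp)

9.180


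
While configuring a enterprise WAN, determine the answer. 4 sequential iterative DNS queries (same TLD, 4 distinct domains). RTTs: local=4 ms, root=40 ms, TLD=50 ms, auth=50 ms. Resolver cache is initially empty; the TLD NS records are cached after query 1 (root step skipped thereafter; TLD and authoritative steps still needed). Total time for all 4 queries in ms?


Lookup 1 (cold cache): local + root + TLD + auth = 4 + 40 + 50 + 50 = 144 ms
Lookups 2..4 (TLD NS cached -> skip root; new domain -> still ask TLD and auth): local + TLD + auth = 4 + 50 + 50 = 104 ms each
Remaining 3 lookups: 3 * 104 = 312 ms
Total = 144 + 312 = 456 ms

456


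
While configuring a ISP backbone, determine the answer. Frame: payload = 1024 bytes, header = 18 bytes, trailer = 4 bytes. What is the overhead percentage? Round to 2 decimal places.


Given: payload = 1024 B, header = 18 B, trailer = 4 B
Overhead bytes = header + trailer = 18 + 4 = 22
Total frame = payload + overhead = 1024 + 22 = 1046
Overhead % = 22 / 1046 * 100 = 2.1033% -> 2.10% (2 dp)

2.10


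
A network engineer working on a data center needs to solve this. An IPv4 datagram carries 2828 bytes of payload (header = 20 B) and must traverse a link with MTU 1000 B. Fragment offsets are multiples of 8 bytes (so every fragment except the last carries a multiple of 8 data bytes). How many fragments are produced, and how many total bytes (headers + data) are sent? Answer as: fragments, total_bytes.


Max data per non-final fragment = floor((MTU - header)/8)*8 = floor((1000 - 20)/8)*8 = floor(980/8)*8 = 976 B
Final fragment needs no 8-byte alignment: it can carry up to MTU - header = 980 B
Non-final fragments needed = ceil((payload - 980) / 976) = ceil(1848/976) = ceil(1.8934) = 2
Number of fragments = 2 + 1 = 3
Fragment sizes (data): 2 * 976 B + 876 B (last, 876 <= 980 OK)
Total bytes sent = payload + n_frags * header = 2828 + 3*20 = 2828 + 60 = 2888 B

3, 2888


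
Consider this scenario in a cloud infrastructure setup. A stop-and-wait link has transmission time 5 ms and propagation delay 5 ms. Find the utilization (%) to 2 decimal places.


Given: Ttrans = 5 ms, Tprop = 5 ms
RTT = 2 * Tprop = 2 * 5 = 10 ms
U = Ttrans / (Ttrans + RTT)
U = 5 / (5 + 10)
U = 5 / 15 = 0.333333
U% = 33.33%

33.33


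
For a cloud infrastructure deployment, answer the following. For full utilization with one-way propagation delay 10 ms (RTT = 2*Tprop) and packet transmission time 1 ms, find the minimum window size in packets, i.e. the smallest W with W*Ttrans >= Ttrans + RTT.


Given: Ttrans = 1 ms, RTT = 20 ms (= 2 * Tprop, Tprop = 10 ms)
Time until first ACK returns = Ttrans + RTT = 1 + 20 = 21 ms
Need W * Ttrans >= Ttrans + RTT  ->  W >= (Ttrans + RTT) / Ttrans
(Ttrans + RTT) / Ttrans = 21 / 1 = 21
W_min = ceil(21) = 21

21


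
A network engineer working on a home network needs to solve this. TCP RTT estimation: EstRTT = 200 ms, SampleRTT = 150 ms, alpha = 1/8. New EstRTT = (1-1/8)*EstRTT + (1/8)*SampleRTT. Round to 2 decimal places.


Given: EstRTT = 200 ms, SampleRTT = 150 ms, alpha = 1/8
New EstRTT = (1 - alpha) * EstRTT + alpha * SampleRTT
(7/8) * 200 = 175
(1/8) * 150 = 18.75
New EstRTT = 175 + 18.75 = 193.75 ms -> 193.75 ms (2 dp)

193.75


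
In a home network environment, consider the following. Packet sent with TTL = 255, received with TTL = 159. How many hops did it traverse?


Given: initial TTL = 255, received TTL = 159
Hops = initial TTL - received TTL
Hops = 255 - 159 = 96

96


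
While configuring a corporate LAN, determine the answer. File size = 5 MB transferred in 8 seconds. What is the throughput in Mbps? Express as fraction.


Given: file = 5 MB, time = 8 s
File in Mb = 5 * 8 = 40 Mb
Throughput = 40 / 8 Mbps
Throughput = 5 Mbps

5


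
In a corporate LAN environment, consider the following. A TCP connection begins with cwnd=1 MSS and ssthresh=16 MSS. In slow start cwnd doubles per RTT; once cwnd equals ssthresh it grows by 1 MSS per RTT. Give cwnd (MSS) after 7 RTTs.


RTT 0: cwnd = 1 MSS (initial)
RTT 1: cwnd = 2 MSS (slow start, doubled)
RTT 2: cwnd = 4 MSS (slow start, doubled)
RTT 3: cwnd = 8 MSS (slow start, doubled)
RTT 4: cwnd = 16 MSS (slow start, doubled)
RTT 5: cwnd = 17 MSS (congestion avoidance, +1)
RTT 6: cwnd = 18 MSS (congestion avoidance, +1)
RTT 7: cwnd = 19 MSS (congestion avoidance, +1)

19


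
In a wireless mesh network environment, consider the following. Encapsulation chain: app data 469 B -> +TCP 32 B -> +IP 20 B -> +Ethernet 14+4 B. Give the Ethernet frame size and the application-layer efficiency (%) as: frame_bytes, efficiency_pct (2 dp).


TCP segment = 469 + 32 = 501 B
IP packet = 501 + 20 = 521 B
Ethernet frame = 521 + 14 + 4 = 539 B
Efficiency = app / frame = 469 / 539 = 0.870130 = 87.0130% -> 87.01% (2 dp)

539, 87.01


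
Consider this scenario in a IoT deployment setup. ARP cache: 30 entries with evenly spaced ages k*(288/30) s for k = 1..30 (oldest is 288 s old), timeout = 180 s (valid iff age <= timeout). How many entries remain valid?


Ages are k * 288/30 s for k = 1..30 (spacing = 9.6000 s).
Entry k is valid iff k * 288/30 <= 180 iff k <= 30 * 180 / 288 = 18.7500
n_valid = floor(18.7500) = 18
(n_stale = 30 - 18 = 12)

18


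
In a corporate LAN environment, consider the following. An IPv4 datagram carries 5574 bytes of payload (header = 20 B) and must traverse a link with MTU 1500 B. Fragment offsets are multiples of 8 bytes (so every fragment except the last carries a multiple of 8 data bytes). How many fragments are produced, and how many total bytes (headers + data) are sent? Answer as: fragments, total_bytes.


Max data per non-final fragment = floor((MTU - header)/8)*8 = floor((1500 - 20)/8)*8 = floor(1480/8)*8 = 1480 B
Final fragment needs no 8-byte alignment: it can carry up to MTU - header = 1480 B
Non-final fragments needed = ceil((payload - 1480) / 1480) = ceil(4094/1480) = ceil(2.7662) = 3
Number of fragments = 3 + 1 = 4
Fragment sizes (data): 3 * 1480 B + 1134 B (last, 1134 <= 1480 OK)
Total bytes sent = payload + n_frags * header = 5574 + 4*20 = 5574 + 80 = 5654 B

4, 5654


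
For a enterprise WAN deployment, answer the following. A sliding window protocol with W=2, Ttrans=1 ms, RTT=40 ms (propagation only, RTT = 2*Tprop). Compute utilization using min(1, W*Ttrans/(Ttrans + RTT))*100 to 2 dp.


Given: W = 2, Ttrans = 1 ms, RTT = 40 ms (= 2 * Tprop, Tprop = 20 ms)
Cycle time = Ttrans + RTT = 1 + 40 = 41 ms (first packet sent until its ACK returns)
W * Ttrans = 2 * 1 = 2 ms of sending per cycle
W * Ttrans / (Ttrans + RTT) = 2 / 41 = 0.048780
U = min(1, 0.048780) = 0.048780
U% = 4.88%

4.88


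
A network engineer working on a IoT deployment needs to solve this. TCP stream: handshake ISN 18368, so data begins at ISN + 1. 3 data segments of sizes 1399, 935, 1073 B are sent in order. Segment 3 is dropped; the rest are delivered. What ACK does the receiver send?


SYN uses sequence number 18368; first data byte = ISN + 1 = 18369.
Segment 1: SEQ = 18369, len = 1399 B, covers [18369, 19767]
Segment 2: SEQ = 19768, len = 935 B, covers [19768, 20702]
Segment 3: SEQ = 20703, len = 1073 B, covers [20703, 21775] [LOST]
In-order data received: bytes [18369, 20702] (segments 1..2).
Segment 3 missing -> gap begins at byte 20703.
Cumulative ACK = next expected in-order byte = 18369 + 1399 + 935 = 20703

20703


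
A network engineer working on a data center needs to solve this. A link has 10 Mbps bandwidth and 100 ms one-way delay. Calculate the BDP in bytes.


Given: bandwidth = 10 Mbps, delay = 100 ms
BDP in bits = 10 * 10^6 * 100 / 1000
BDP in bits = 1000000
BDP in bytes = 1000000 / 8 = 125000

125000


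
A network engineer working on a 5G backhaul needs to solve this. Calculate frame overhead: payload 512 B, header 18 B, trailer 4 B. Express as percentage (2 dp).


Given: payload = 512 B, header = 18 B, trailer = 4 B
Overhead bytes = header + trailer = 18 + 4 = 22
Total frame = payload + overhead = 512 + 22 = 534
Overhead % = 22 / 534 * 100 = 4.1199% -> 4.12% (2 dp)

4.12


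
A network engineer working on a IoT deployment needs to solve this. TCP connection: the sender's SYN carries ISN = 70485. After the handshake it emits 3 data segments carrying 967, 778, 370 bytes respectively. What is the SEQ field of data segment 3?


The SYN occupies sequence number ISN = 70485, so the first data byte is ISN + 1 = 70486.
SEQ of data segment i = (ISN + 1) + sum of payload sizes of segments 1..i-1.
Segment 1: SEQ = 70486, payload = 967 bytes
Segment 2: SEQ = 71453, payload = 778 bytes
Segment 3: SEQ = 72231, payload = 370 bytes
SEQ of segment 3 = 70486 + 967 + 778 = 72231

72231


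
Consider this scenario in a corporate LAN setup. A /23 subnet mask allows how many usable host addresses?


Given: subnet mask /23
Host bits = 32 - 23 = 9
Total addresses = 2^9 = 512
Usable hosts = 512 - 2 (network + broadcast) = 510

510


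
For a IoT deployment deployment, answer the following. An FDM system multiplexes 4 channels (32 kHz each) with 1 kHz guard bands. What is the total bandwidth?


Given: 4 channels, 32 kHz each, guard = 1 kHz
Channel bandwidth = 4 * 32 = 128 kHz
Guard bands = 3 gaps * 1 kHz = 3 kHz
Total = 128 + 3 = 131 kHz

131


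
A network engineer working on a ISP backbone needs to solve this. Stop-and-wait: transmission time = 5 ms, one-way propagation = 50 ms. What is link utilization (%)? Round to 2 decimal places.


Given: Ttrans = 5 ms, Tprop = 50 ms
RTT = 2 * Tprop = 2 * 50 = 100 ms
U = Ttrans / (Ttrans + RTT)
U = 5 / (5 + 100)
U = 5 / 105 = 0.047619
U% = 4.76%

4.76


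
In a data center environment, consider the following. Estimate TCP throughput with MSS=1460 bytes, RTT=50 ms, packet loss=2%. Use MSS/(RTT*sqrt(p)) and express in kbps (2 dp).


Given: MSS = 1460 bytes, RTT = 50 ms, loss = 2%
RTT in seconds = 50 / 1000 = 0.05
Loss rate = 2% = 0.02
sqrt(loss) = sqrt(0.02) = 0.141421356237
Throughput (bytes/s) = 1460 / (0.05 * 0.141421356237) = 206475.1801
Throughput (kbps) = 206475.1801 * 8 / 1000 = 1651.801441 -> 1651.80 kbps (2 dp)

1651.80


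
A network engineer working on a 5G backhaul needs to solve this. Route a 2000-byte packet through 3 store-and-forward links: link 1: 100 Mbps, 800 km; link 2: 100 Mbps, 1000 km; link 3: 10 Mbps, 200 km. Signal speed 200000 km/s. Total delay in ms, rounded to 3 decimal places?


Packet = 2000 bytes = 16000 bits. Store-and-forward: sum (t_trans + t_prop) per link.
Link 1: t_trans = 16000/(100*10^6) s = 0.1600 ms; t_prop = 800/200000 s = 4.0000 ms; subtotal = 4.1600 ms
Link 2: t_trans = 16000/(100*10^6) s = 0.1600 ms; t_prop = 1000/200000 s = 5.0000 ms; subtotal = 5.1600 ms
Link 3: t_trans = 16000/(10*10^6) s = 1.6000 ms; t_prop = 200/200000 s = 1.0000 ms; subtotal = 2.6000 ms
End-to-end = 4.1600 + 5.1600 + 2.6000 = 11.9200 ms -> 11.920 ms (3 dp)

11.920


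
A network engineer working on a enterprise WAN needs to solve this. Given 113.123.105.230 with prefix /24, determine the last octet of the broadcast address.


Given: IP = 113.123.105.230, prefix = /24
Host bits = 32 - 24 = 8
Network last octet = 230 AND mask = 0
Host part size = 2^8 - 1 = 255
Broadcast last octet = 0 OR 255 = 255

255


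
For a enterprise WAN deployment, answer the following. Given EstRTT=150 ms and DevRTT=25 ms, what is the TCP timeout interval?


Given: EstRTT = 150 ms, DevRTT = 25 ms
Timeout = EstRTT + 4 * DevRTT
4 * DevRTT = 4 * 25 = 100
Timeout = 150 + 100 = 250 ms

250


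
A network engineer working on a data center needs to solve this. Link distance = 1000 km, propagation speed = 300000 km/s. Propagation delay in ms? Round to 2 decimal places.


Given: distance = 1000 km, speed = 300000 km/s
Delay = distance / speed = 1000 / 300000 seconds
Delay in ms = 1000 * 1000 / 300000
Delay = 3.3333 ms
Rounded to 2 dp = 3.33 ms

3.33


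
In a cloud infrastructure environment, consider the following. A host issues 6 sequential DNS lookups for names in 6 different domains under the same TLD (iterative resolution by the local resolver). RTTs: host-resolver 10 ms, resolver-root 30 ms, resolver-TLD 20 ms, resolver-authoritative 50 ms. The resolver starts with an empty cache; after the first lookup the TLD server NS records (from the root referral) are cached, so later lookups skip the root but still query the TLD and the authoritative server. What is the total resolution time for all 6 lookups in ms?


Lookup 1 (cold cache): local + root + TLD + auth = 10 + 30 + 20 + 50 = 110 ms
Lookups 2..6 (TLD NS cached -> skip root; new domain -> still ask TLD and auth): local + TLD + auth = 10 + 20 + 50 = 80 ms each
Remaining 5 lookups: 5 * 80 = 400 ms
Total = 110 + 400 = 510 ms

510


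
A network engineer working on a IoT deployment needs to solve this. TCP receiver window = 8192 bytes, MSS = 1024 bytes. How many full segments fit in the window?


Given: RWND = 8192 bytes, MSS = 1024 bytes
Full segments = floor(RWND / MSS)
Full segments = floor(8192 / 1024)
Full segments = floor(8.0) = 8

8


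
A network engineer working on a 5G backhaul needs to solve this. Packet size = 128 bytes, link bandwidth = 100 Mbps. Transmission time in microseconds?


Given: packet = 128 bytes, bandwidth = 100 Mbps
Packet in bits = 128 * 8 = 1024 bits
Bandwidth = 100 * 10^6 = 100000000 bps
Time = 1024 / 100000000 seconds
Time in us = 1024 * 10^6 / 100000000 = 10.24

10.24


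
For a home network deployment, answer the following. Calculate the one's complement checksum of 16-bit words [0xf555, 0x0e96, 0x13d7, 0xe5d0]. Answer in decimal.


Given words: [0xf555, 0x0e96, 0x13d7, 0xe5d0]
Step 1: Sum all words
Raw sum = 62805 + 3734 + 5079 + 58832 = 130450
Step 2: Fold carry: (64914 + 1) = 64915
One's complement = ~64915 & 0xFFFF = 620

620


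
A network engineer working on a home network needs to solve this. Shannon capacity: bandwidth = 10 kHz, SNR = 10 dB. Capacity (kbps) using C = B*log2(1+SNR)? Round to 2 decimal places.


Given: B = 10 kHz, SNR = 10 dB
SNR linear = 10^(10/10) = 10
1 + SNR = 11
log2(11) = 3.4594316186
C = 10 * 1000 * 3.4594316186 = 34594.3162 bps
C = 34.594316 kbps -> 34.59 kbps (2 dp)

34.59


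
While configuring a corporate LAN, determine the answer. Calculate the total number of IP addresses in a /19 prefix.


Given: CIDR prefix /19
Host bits = 32 - 19 = 13
Total addresses = 2^13 = 8192

8192


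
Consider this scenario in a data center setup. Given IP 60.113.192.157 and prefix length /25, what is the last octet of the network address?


Given: IP = 60.113.192.157, prefix = /25
Subnet mask = 255.255.255.128
Last octet of IP: 157
Last octet of mask: 128
Network last octet = 157 AND 128 = 128

128


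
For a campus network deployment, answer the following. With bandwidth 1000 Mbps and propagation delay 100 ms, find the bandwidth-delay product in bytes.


Given: bandwidth = 1000 Mbps, delay = 100 ms
BDP in bits = 1000 * 10^6 * 100 / 1000
BDP in bits = 100000000
BDP in bytes = 100000000 / 8 = 12500000

12500000
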